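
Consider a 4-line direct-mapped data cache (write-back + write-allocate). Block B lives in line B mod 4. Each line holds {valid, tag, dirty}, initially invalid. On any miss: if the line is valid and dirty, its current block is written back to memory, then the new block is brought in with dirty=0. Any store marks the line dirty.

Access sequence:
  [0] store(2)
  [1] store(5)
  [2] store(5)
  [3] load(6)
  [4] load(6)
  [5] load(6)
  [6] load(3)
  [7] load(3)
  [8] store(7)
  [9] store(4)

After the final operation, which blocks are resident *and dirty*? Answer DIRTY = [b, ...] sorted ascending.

DIRTY = [4, 5, 7]

0: W B2 → L2 miss [D]
1: W B5 → L1 miss [D]
2: W B5 → L1 hit [D]
3: R B6 → L2 miss wb→B2 [-]
4: R B6 → L2 hit [-]
5: R B6 → L2 hit [-]
6: R B3 → L3 miss [-]
7: R B3 → L3 hit [-]
8: W B7 → L3 miss [D]
9: W B4 → L0 miss [D]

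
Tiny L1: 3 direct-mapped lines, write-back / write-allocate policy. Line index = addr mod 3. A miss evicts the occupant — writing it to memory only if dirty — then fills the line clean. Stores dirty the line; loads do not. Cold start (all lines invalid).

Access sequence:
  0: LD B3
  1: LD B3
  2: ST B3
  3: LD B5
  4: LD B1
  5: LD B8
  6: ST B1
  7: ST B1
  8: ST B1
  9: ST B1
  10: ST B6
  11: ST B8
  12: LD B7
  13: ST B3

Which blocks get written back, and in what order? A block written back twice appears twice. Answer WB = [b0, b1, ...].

  0 | R B3 → L0 miss [-]
  1 | R B3 → L0 hit [-]
  2 | W B3 → L0 hit [D]
  3 | R B5 → L2 miss [-]
  4 | R B1 → L1 miss [-]
  5 | R B8 → L2 miss [-]
  6 | W B1 → L1 hit [D]
  7 | W B1 → L1 hit [D]
  8 | W B1 → L1 hit [D]
  9 | W B1 → L1 hit [D]
  10 | W B6 → L0 miss wb→B3 [D]
  11 | W B8 → L2 hit [D]
  12 | R B7 → L1 miss wb→B1 [-]
  13 | W B3 → L0 miss wb→B6 [D]

WB = [3, 1, 6]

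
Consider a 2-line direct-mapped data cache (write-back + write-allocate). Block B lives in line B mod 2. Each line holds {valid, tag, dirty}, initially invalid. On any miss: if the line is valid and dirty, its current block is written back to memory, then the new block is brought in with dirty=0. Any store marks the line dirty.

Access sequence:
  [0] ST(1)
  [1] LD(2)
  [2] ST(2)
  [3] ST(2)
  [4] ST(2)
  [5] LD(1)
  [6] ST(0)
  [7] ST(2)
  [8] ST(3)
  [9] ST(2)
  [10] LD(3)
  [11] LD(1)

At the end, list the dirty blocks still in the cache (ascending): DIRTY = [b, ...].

0: W B1 → L1 miss [D]
1: R B2 → L0 miss [-]
2: W B2 → L0 hit [D]
3: W B2 → L0 hit [D]
4: W B2 → L0 hit [D]
5: R B1 → L1 hit [D]
6: W B0 → L0 miss wb→B2 [D]
7: W B2 → L0 miss wb→B0 [D]
8: W B3 → L1 miss wb→B1 [D]
9: W B2 → L0 hit [D]
10: R B3 → L1 hit [D]
11: R B1 → L1 miss wb→B3 [-]

DIRTY = [2]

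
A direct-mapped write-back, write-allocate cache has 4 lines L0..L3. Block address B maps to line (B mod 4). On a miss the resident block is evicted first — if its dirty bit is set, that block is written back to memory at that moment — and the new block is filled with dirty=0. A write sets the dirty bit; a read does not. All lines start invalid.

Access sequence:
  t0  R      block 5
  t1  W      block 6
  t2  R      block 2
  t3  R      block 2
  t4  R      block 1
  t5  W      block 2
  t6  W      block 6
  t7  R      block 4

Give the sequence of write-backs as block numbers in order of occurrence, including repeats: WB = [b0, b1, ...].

0: R B5 -> L1 miss  d=-]
1: W B6 -> L2 miss  d=D]
2: R B2 -> L2 miss wb->B6  d=-]
3: R B2 -> L2 hit  d=-]
4: R B1 -> L1 miss  d=-]
5: W B2 -> L2 hit  d=D]
6: W B6 -> L2 miss wb->B2  d=D]
7: R B4 -> L0 miss  d=-]

WB = [6, 2]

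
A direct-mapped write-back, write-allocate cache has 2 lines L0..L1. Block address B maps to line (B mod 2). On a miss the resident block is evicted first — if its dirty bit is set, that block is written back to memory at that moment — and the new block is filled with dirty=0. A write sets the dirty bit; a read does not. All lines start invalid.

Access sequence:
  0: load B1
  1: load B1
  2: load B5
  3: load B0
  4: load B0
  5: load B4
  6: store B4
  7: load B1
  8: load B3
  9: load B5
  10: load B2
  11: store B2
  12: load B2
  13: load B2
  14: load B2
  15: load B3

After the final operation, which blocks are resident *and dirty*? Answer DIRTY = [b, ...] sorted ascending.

0: R B1 → L1 miss [-]
1: R B1 → L1 hit [-]
2: R B5 → L1 miss [-]
3: R B0 → L0 miss [-]
4: R B0 → L0 hit [-]
5: R B4 → L0 miss [-]
6: W B4 → L0 hit [D]
7: R B1 → L1 miss [-]
8: R B3 → L1 miss [-]
9: R B5 → L1 miss [-]
10: R B2 → L0 miss wb→B4 [-]
11: W B2 → L0 hit [D]
12: R B2 → L0 hit [D]
13: R B2 → L0 hit [D]
14: R B2 → L0 hit [D]
15: R B3 → L1 miss [-]

DIRTY = [2]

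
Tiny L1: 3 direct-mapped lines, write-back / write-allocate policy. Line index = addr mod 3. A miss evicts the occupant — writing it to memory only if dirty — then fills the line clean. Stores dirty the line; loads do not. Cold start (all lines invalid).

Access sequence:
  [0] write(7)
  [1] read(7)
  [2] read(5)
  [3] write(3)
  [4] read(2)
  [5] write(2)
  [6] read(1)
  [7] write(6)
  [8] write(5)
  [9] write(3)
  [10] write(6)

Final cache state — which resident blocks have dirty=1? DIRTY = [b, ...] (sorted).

  0 | W B7 → L1 miss [D]
  1 | R B7 → L1 hit [D]
  2 | R B5 → L2 miss [-]
  3 | W B3 → L0 miss [D]
  4 | R B2 → L2 miss [-]
  5 | W B2 → L2 hit [D]
  6 | R B1 → L1 miss wb→B7 [-]
  7 | W B6 → L0 miss wb→B3 [D]
  8 | W B5 → L2 miss wb→B2 [D]
  9 | W B3 → L0 miss wb→B6 [D]
  10 | W B6 → L0 miss wb→B3 [D]

DIRTY = [5, 6]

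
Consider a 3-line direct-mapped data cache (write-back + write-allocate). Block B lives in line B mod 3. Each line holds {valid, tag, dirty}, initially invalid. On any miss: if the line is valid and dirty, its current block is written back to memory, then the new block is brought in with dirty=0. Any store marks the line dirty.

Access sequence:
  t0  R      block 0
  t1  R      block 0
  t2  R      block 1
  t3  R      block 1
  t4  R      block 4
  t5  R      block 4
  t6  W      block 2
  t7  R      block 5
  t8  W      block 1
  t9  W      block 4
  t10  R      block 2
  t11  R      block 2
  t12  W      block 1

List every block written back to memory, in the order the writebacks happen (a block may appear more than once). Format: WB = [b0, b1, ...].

0: R B0 → L0 miss [-]
1: R B0 → L0 hit [-]
2: R B1 → L1 miss [-]
3: R B1 → L1 hit [-]
4: R B4 → L1 miss [-]
5: R B4 → L1 hit [-]
6: W B2 → L2 miss [D]
7: R B5 → L2 miss wb→B2 [-]
8: W B1 → L1 miss [D]
9: W B4 → L1 miss wb→B1 [D]
10: R B2 → L2 miss [-]
11: R B2 → L2 hit [-]
12: W B1 → L1 miss wb→B4 [D]

WB = [2, 1, 4]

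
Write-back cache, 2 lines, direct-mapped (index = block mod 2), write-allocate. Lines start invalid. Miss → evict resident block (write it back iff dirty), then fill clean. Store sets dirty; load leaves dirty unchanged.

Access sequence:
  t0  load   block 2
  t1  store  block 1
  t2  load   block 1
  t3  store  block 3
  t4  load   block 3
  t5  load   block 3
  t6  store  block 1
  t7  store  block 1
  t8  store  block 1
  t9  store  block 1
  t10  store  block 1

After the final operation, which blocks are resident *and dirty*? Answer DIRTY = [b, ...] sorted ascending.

DIRTY = [1]

0: R B2 → L0 miss [-]
1: W B1 → L1 miss [D]
2: R B1 → L1 hit [D]
3: W B3 → L1 miss wb→B1 [D]
4: R B3 → L1 hit [D]
5: R B3 → L1 hit [D]
6: W B1 → L1 miss wb→B3 [D]
7: W B1 → L1 hit [D]
8: W B1 → L1 hit [D]
9: W B1 → L1 hit [D]
10: W B1 → L1 hit [D]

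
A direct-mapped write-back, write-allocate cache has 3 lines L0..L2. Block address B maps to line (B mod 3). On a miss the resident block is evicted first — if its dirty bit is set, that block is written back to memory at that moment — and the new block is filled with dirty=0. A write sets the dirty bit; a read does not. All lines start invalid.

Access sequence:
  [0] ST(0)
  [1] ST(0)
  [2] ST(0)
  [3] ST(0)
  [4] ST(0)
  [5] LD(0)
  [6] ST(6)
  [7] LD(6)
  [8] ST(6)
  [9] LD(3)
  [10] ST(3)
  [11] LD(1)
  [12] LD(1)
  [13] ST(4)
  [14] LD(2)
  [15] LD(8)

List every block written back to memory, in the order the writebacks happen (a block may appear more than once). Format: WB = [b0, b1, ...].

WB = [0, 6]

  0 | W B0 → L0 miss [D]
  1 | W B0 → L0 hit [D]
  2 | W B0 → L0 hit [D]
  3 | W B0 → L0 hit [D]
  4 | W B0 → L0 hit [D]
  5 | R B0 → L0 hit [D]
  6 | W B6 → L0 miss wb→B0 [D]
  7 | R B6 → L0 hit [D]
  8 | W B6 → L0 hit [D]
  9 | R B3 → L0 miss wb→B6 [-]
  10 | W B3 → L0 hit [D]
  11 | R B1 → L1 miss [-]
  12 | R B1 → L1 hit [-]
  13 | W B4 → L1 miss [D]
  14 | R B2 → L2 miss [-]
  15 | R B8 → L2 miss [-]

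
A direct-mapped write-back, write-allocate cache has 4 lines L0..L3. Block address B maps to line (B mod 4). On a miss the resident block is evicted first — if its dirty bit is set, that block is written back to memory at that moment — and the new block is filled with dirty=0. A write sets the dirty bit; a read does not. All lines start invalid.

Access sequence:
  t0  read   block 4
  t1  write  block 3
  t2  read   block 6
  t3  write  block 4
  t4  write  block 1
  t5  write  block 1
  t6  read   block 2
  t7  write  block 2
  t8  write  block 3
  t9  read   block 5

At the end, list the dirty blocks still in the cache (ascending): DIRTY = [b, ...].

0: R B4 → L0 miss [-]
1: W B3 → L3 miss [D]
2: R B6 → L2 miss [-]
3: W B4 → L0 hit [D]
4: W B1 → L1 miss [D]
5: W B1 → L1 hit [D]
6: R B2 → L2 miss [-]
7: W B2 → L2 hit [D]
8: W B3 → L3 hit [D]
9: R B5 → L1 miss wb→B1 [-]

DIRTY = [2, 3, 4]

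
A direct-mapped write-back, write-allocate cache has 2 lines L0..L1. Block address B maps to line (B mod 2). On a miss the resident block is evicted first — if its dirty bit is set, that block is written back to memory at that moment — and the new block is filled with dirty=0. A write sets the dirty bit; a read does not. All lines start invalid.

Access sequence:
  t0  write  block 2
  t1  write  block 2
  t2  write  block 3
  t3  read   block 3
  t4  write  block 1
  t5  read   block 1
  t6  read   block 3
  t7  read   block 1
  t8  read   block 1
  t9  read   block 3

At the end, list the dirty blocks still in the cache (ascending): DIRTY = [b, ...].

0: W B2 -> L0 miss  d=D]
1: W B2 -> L0 hit  d=D]
2: W B3 -> L1 miss  d=D]
3: R B3 -> L1 hit  d=D]
4: W B1 -> L1 miss wb->B3  d=D]
5: R B1 -> L1 hit  d=D]
6: R B3 -> L1 miss wb->B1  d=-]
7: R B1 -> L1 miss  d=-]
8: R B1 -> L1 hit  d=-]
9: R B3 -> L1 miss  d=-]

DIRTY = [2]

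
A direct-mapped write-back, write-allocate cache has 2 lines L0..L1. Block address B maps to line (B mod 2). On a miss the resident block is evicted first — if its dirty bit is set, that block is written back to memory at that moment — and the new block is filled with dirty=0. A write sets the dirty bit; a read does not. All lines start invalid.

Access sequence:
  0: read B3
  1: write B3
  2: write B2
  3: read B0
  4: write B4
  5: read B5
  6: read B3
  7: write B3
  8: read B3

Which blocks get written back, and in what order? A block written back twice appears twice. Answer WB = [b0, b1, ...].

  0 | R B3 → L1 miss [-]
  1 | W B3 → L1 hit [D]
  2 | W B2 → L0 miss [D]
  3 | R B0 → L0 miss wb→B2 [-]
  4 | W B4 → L0 miss [D]
  5 | R B5 → L1 miss wb→B3 [-]
  6 | R B3 → L1 miss [-]
  7 | W B3 → L1 hit [D]
  8 | R B3 → L1 hit [D]

WB = [2, 3]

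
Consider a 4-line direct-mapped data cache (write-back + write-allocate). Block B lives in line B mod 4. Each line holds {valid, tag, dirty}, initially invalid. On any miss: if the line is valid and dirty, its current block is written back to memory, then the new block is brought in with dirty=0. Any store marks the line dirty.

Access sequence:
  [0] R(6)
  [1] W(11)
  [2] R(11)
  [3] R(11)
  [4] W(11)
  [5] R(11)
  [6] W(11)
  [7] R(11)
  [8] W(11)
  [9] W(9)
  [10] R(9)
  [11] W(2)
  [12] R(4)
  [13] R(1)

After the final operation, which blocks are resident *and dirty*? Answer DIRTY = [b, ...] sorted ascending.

DIRTY = [2, 11]

0: R B6 -> L2 miss  d=-]
1: W B11 -> L3 miss  d=D]
2: R B11 -> L3 hit  d=D]
3: R B11 -> L3 hit  d=D]
4: W B11 -> L3 hit  d=D]
5: R B11 -> L3 hit  d=D]
6: W B11 -> L3 hit  d=D]
7: R B11 -> L3 hit  d=D]
8: W B11 -> L3 hit  d=D]
9: W B9 -> L1 miss  d=D]
10: R B9 -> L1 hit  d=D]
11: W B2 -> L2 miss  d=D]
12: R B4 -> L0 miss  d=-]
13: R B1 -> L1 miss wb->B9  d=-]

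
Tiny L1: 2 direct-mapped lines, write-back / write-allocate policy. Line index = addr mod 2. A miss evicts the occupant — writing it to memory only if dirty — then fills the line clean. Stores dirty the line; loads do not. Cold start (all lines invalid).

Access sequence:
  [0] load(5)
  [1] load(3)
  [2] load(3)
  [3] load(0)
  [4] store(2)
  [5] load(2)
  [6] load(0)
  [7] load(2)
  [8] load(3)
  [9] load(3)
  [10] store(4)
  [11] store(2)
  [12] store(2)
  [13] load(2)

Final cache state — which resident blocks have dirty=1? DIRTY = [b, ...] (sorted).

  0 | R B5 → L1 miss [-]
  1 | R B3 → L1 miss [-]
  2 | R B3 → L1 hit [-]
  3 | R B0 → L0 miss [-]
  4 | W B2 → L0 miss [D]
  5 | R B2 → L0 hit [D]
  6 | R B0 → L0 miss wb→B2 [-]
  7 | R B2 → L0 miss [-]
  8 | R B3 → L1 hit [-]
  9 | R B3 → L1 hit [-]
  10 | W B4 → L0 miss [D]
  11 | W B2 → L0 miss wb→B4 [D]
  12 | W B2 → L0 hit [D]
  13 | R B2 → L0 hit [D]

DIRTY = [2]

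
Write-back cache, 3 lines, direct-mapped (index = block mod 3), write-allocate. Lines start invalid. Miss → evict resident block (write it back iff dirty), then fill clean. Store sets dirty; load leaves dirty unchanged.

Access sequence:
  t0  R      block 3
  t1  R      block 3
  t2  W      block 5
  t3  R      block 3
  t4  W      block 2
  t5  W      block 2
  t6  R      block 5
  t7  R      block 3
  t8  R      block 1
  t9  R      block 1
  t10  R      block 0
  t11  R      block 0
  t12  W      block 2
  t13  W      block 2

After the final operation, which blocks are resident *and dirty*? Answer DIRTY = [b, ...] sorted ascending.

  0 | R B3 → L0 miss [-]
  1 | R B3 → L0 hit [-]
  2 | W B5 → L2 miss [D]
  3 | R B3 → L0 hit [-]
  4 | W B2 → L2 miss wb→B5 [D]
  5 | W B2 → L2 hit [D]
  6 | R B5 → L2 miss wb→B2 [-]
  7 | R B3 → L0 hit [-]
  8 | R B1 → L1 miss [-]
  9 | R B1 → L1 hit [-]
  10 | R B0 → L0 miss [-]
  11 | R B0 → L0 hit [-]
  12 | W B2 → L2 miss [D]
  13 | W B2 → L2 hit [D]

DIRTY = [2]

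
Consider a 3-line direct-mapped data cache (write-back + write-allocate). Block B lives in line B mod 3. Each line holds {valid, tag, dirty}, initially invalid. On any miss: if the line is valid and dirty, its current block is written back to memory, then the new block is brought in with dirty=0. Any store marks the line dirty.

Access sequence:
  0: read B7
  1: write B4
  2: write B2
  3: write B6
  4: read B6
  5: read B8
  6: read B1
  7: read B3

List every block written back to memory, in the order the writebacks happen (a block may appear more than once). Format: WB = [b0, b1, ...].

WB = [2, 4, 6]

0: R B7 → L1 miss [-]
1: W B4 → L1 miss [D]
2: W B2 → L2 miss [D]
3: W B6 → L0 miss [D]
4: R B6 → L0 hit [D]
5: R B8 → L2 miss wb→B2 [-]
6: R B1 → L1 miss wb→B4 [-]
7: R B3 → L0 miss wb→B6 [-]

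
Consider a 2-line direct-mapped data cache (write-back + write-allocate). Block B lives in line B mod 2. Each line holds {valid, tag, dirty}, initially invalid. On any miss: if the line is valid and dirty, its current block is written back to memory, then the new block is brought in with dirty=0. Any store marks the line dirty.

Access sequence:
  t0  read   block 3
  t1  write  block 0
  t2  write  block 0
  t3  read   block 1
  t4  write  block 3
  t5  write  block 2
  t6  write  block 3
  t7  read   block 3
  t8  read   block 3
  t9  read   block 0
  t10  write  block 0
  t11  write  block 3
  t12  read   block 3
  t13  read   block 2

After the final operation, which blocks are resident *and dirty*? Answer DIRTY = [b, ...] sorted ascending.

0: R B3 -> L1 miss  d=-]
1: W B0 -> L0 miss  d=D]
2: W B0 -> L0 hit  d=D]
3: R B1 -> L1 miss  d=-]
4: W B3 -> L1 miss  d=D]
5: W B2 -> L0 miss wb->B0  d=D]
6: W B3 -> L1 hit  d=D]
7: R B3 -> L1 hit  d=D]
8: R B3 -> L1 hit  d=D]
9: R B0 -> L0 miss wb->B2  d=-]
10: W B0 -> L0 hit  d=D]
11: W B3 -> L1 hit  d=D]
12: R B3 -> L1 hit  d=D]
13: R B2 -> L0 miss wb->B0  d=-]

DIRTY = [3]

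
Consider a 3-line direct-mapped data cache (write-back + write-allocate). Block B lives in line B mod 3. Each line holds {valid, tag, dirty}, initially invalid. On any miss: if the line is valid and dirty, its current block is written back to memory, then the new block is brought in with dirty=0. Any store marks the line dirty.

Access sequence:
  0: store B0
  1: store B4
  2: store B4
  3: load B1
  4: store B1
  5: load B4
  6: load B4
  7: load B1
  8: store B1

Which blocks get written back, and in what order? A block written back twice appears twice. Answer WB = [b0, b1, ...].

WB = [4, 1]

0: W B0 -> L0 miss  d=D]
1: W B4 -> L1 miss  d=D]
2: W B4 -> L1 hit  d=D]
3: R B1 -> L1 miss wb->B4  d=-]
4: W B1 -> L1 hit  d=D]
5: R B4 -> L1 miss wb->B1  d=-]
6: R B4 -> L1 hit  d=-]
7: R B1 -> L1 miss  d=-]
8: W B1 -> L1 hit  d=D]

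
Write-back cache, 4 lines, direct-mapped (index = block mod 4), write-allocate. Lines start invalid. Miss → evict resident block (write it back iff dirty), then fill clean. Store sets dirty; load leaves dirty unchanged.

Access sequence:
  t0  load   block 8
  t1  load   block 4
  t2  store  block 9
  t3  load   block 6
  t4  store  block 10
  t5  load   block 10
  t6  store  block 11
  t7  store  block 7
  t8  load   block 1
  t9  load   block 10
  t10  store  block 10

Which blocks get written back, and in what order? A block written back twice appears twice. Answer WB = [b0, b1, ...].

  0 | R B8 → L0 miss [-]
  1 | R B4 → L0 miss [-]
  2 | W B9 → L1 miss [D]
  3 | R B6 → L2 miss [-]
  4 | W B10 → L2 miss [D]
  5 | R B10 → L2 hit [D]
  6 | W B11 → L3 miss [D]
  7 | W B7 → L3 miss wb→B11 [D]
  8 | R B1 → L1 miss wb→B9 [-]
  9 | R B10 → L2 hit [D]
  10 | W B10 → L2 hit [D]

WB = [11, 9]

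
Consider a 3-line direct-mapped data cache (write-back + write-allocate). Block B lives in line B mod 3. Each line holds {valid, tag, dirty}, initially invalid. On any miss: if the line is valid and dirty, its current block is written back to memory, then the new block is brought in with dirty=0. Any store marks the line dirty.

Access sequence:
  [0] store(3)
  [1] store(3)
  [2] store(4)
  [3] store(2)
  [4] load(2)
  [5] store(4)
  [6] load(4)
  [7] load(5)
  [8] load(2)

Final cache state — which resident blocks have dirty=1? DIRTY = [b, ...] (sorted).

  0 | W B3 → L0 miss [D]
  1 | W B3 → L0 hit [D]
  2 | W B4 → L1 miss [D]
  3 | W B2 → L2 miss [D]
  4 | R B2 → L2 hit [D]
  5 | W B4 → L1 hit [D]
  6 | R B4 → L1 hit [D]
  7 | R B5 → L2 miss wb→B2 [-]
  8 | R B2 → L2 miss [-]

DIRTY = [3, 4]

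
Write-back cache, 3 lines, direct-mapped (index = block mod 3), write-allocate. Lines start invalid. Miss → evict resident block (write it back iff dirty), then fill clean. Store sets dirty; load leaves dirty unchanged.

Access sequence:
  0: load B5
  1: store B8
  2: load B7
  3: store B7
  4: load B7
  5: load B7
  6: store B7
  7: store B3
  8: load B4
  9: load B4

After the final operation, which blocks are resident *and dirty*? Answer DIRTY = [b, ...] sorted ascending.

DIRTY = [3, 8]

  0 | R B5 → L2 miss [-]
  1 | W B8 → L2 miss [D]
  2 | R B7 → L1 miss [-]
  3 | W B7 → L1 hit [D]
  4 | R B7 → L1 hit [D]
  5 | R B7 → L1 hit [D]
  6 | W B7 → L1 hit [D]
  7 | W B3 → L0 miss [D]
  8 | R B4 → L1 miss wb→B7 [-]
  9 | R B4 → L1 hit [-]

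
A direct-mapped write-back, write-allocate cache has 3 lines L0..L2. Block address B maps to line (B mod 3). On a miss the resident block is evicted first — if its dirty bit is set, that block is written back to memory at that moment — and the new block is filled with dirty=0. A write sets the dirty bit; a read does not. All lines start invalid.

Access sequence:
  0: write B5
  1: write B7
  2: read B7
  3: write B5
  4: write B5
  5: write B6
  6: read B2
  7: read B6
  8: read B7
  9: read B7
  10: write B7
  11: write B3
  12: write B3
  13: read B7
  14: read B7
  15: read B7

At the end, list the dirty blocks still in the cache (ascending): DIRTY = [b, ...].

DIRTY = [3, 7]

0: W B5 → L2 miss [D]
1: W B7 → L1 miss [D]
2: R B7 → L1 hit [D]
3: W B5 → L2 hit [D]
4: W B5 → L2 hit [D]
5: W B6 → L0 miss [D]
6: R B2 → L2 miss wb→B5 [-]
7: R B6 → L0 hit [D]
8: R B7 → L1 hit [D]
9: R B7 → L1 hit [D]
10: W B7 → L1 hit [D]
11: W B3 → L0 miss wb→B6 [D]
12: W B3 → L0 hit [D]
13: R B7 → L1 hit [D]
14: R B7 → L1 hit [D]
15: R B7 → L1 hit [D]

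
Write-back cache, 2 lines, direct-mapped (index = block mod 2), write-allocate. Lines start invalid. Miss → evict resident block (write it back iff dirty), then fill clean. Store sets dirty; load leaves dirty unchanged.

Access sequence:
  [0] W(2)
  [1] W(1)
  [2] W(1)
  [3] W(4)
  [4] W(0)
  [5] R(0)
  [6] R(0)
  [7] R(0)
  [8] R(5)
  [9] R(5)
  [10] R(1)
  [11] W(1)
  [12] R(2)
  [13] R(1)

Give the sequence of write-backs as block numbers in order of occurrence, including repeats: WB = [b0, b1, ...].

WB = [2, 4, 1, 0]

0: W B2 -> L0 miss  d=D]
1: W B1 -> L1 miss  d=D]
2: W B1 -> L1 hit  d=D]
3: W B4 -> L0 miss wb->B2  d=D]
4: W B0 -> L0 miss wb->B4  d=D]
5: R B0 -> L0 hit  d=D]
6: R B0 -> L0 hit  d=D]
7: R B0 -> L0 hit  d=D]
8: R B5 -> L1 miss wb->B1  d=-]
9: R B5 -> L1 hit  d=-]
10: R B1 -> L1 miss  d=-]
11: W B1 -> L1 hit  d=D]
12: R B2 -> L0 miss wb->B0  d=-]
13: R B1 -> L1 hit  d=D]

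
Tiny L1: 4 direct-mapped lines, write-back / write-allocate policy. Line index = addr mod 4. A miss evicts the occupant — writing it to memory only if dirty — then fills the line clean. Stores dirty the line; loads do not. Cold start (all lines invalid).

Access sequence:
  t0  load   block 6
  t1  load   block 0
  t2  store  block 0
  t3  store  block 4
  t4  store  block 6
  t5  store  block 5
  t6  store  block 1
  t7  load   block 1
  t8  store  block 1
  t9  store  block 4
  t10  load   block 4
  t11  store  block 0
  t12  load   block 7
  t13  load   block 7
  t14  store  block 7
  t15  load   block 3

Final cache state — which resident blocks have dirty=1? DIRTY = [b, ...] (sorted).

DIRTY = [0, 1, 6]

0: R B6 -> L2 miss  d=-]
1: R B0 -> L0 miss  d=-]
2: W B0 -> L0 hit  d=D]
3: W B4 -> L0 miss wb->B0  d=D]
4: W B6 -> L2 hit  d=D]
5: W B5 -> L1 miss  d=D]
6: W B1 -> L1 miss wb->B5  d=D]
7: R B1 -> L1 hit  d=D]
8: W B1 -> L1 hit  d=D]
9: W B4 -> L0 hit  d=D]
10: R B4 -> L0 hit  d=D]
11: W B0 -> L0 miss wb->B4  d=D]
12: R B7 -> L3 miss  d=-]
13: R B7 -> L3 hit  d=-]
14: W B7 -> L3 hit  d=D]
15: R B3 -> L3 miss wb->B7  d=-]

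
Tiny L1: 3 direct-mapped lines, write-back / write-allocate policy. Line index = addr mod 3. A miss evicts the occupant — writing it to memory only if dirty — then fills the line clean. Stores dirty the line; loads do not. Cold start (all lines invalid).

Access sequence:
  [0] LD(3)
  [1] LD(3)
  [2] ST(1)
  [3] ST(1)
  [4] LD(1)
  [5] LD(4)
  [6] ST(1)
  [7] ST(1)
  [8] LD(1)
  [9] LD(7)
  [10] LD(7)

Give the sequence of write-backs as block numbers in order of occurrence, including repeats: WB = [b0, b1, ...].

0: R B3 -> L0 miss  d=-]
1: R B3 -> L0 hit  d=-]
2: W B1 -> L1 miss  d=D]
3: W B1 -> L1 hit  d=D]
4: R B1 -> L1 hit  d=D]
5: R B4 -> L1 miss wb->B1  d=-]
6: W B1 -> L1 miss  d=D]
7: W B1 -> L1 hit  d=D]
8: R B1 -> L1 hit  d=D]
9: R B7 -> L1 miss wb->B1  d=-]
10: R B7 -> L1 hit  d=-]

WB = [1, 1]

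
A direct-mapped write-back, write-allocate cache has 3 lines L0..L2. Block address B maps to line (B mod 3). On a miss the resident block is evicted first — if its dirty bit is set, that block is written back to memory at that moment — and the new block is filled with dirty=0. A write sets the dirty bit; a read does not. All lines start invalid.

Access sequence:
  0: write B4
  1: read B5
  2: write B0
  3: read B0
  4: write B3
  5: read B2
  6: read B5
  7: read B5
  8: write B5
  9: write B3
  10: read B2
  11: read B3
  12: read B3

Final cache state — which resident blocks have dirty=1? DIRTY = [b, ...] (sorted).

DIRTY = [3, 4]

0: W B4 -> L1 miss  d=D]
1: R B5 -> L2 miss  d=-]
2: W B0 -> L0 miss  d=D]
3: R B0 -> L0 hit  d=D]
4: W B3 -> L0 miss wb->B0  d=D]
5: R B2 -> L2 miss  d=-]
6: R B5 -> L2 miss  d=-]
7: R B5 -> L2 hit  d=-]
8: W B5 -> L2 hit  d=D]
9: W B3 -> L0 hit  d=D]
10: R B2 -> L2 miss wb->B5  d=-]
11: R B3 -> L0 hit  d=D]
12: R B3 -> L0 hit  d=D]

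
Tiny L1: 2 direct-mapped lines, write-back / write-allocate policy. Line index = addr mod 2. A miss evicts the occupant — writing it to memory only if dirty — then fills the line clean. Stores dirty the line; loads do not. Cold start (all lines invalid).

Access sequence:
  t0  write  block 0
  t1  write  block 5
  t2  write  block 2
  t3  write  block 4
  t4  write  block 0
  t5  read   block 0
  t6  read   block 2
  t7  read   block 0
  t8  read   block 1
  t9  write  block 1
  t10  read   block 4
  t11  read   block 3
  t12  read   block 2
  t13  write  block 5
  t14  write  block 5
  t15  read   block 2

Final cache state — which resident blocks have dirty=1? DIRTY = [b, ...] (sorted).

DIRTY = [5]

0: W B0 -> L0 miss  d=D]
1: W B5 -> L1 miss  d=D]
2: W B2 -> L0 miss wb->B0  d=D]
3: W B4 -> L0 miss wb->B2  d=D]
4: W B0 -> L0 miss wb->B4  d=D]
5: R B0 -> L0 hit  d=D]
6: R B2 -> L0 miss wb->B0  d=-]
7: R B0 -> L0 miss  d=-]
8: R B1 -> L1 miss wb->B5  d=-]
9: W B1 -> L1 hit  d=D]
10: R B4 -> L0 miss  d=-]
11: R B3 -> L1 miss wb->B1  d=-]
12: R B2 -> L0 miss  d=-]
13: W B5 -> L1 miss  d=D]
14: W B5 -> L1 hit  d=D]
15: R B2 -> L0 hit  d=-]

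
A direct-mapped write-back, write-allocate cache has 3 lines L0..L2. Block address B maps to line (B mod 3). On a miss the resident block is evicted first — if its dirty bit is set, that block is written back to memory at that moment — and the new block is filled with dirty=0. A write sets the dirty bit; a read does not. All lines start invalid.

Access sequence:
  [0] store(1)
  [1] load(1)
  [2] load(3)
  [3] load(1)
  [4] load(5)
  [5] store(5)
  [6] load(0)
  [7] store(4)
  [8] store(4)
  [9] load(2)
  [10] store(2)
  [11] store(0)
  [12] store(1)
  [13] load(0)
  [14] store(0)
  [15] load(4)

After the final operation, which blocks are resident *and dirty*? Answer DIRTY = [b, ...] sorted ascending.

DIRTY = [0, 2]

0: W B1 → L1 miss [D]
1: R B1 → L1 hit [D]
2: R B3 → L0 miss [-]
3: R B1 → L1 hit [D]
4: R B5 → L2 miss [-]
5: W B5 → L2 hit [D]
6: R B0 → L0 miss [-]
7: W B4 → L1 miss wb→B1 [D]
8: W B4 → L1 hit [D]
9: R B2 → L2 miss wb→B5 [-]
10: W B2 → L2 hit [D]
11: W B0 → L0 hit [D]
12: W B1 → L1 miss wb→B4 [D]
13: R B0 → L0 hit [D]
14: W B0 → L0 hit [D]
15: R B4 → L1 miss wb→B1 [-]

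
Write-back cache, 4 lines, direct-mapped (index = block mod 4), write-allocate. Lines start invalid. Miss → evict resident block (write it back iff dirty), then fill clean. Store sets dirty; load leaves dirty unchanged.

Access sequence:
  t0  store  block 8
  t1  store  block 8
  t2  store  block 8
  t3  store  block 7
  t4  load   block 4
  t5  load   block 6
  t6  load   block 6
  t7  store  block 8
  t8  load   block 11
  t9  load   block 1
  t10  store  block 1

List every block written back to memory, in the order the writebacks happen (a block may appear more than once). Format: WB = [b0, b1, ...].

0: W B8 → L0 miss [D]
1: W B8 → L0 hit [D]
2: W B8 → L0 hit [D]
3: W B7 → L3 miss [D]
4: R B4 → L0 miss wb→B8 [-]
5: R B6 → L2 miss [-]
6: R B6 → L2 hit [-]
7: W B8 → L0 miss [D]
8: R B11 → L3 miss wb→B7 [-]
9: R B1 → L1 miss [-]
10: W B1 → L1 hit [D]

WB = [8, 7]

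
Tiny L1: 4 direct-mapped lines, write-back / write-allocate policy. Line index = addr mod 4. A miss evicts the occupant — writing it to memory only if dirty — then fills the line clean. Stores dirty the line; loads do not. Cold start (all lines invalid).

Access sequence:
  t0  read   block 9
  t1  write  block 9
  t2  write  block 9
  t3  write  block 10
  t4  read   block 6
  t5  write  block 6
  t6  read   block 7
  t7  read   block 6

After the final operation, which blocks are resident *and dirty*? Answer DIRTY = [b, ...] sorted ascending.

0: R B9 -> L1 miss  d=-]
1: W B9 -> L1 hit  d=D]
2: W B9 -> L1 hit  d=D]
3: W B10 -> L2 miss  d=D]
4: R B6 -> L2 miss wb->B10  d=-]
5: W B6 -> L2 hit  d=D]
6: R B7 -> L3 miss  d=-]
7: R B6 -> L2 hit  d=D]

DIRTY = [6, 9]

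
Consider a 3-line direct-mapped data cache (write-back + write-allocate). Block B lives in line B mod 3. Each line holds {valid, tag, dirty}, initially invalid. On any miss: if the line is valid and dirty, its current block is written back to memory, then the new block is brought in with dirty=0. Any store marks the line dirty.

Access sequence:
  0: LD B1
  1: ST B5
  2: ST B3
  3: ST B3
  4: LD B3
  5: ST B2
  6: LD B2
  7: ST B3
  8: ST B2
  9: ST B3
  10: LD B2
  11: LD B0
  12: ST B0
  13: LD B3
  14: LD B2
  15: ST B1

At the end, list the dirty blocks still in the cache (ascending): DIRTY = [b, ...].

DIRTY = [1, 2]

  0 | R B1 → L1 miss [-]
  1 | W B5 → L2 miss [D]
  2 | W B3 → L0 miss [D]
  3 | W B3 → L0 hit [D]
  4 | R B3 → L0 hit [D]
  5 | W B2 → L2 miss wb→B5 [D]
  6 | R B2 → L2 hit [D]
  7 | W B3 → L0 hit [D]
  8 | W B2 → L2 hit [D]
  9 | W B3 → L0 hit [D]
  10 | R B2 → L2 hit [D]
  11 | R B0 → L0 miss wb→B3 [-]
  12 | W B0 → L0 hit [D]
  13 | R B3 → L0 miss wb→B0 [-]
  14 | R B2 → L2 hit [D]
  15 | W B1 → L1 hit [D]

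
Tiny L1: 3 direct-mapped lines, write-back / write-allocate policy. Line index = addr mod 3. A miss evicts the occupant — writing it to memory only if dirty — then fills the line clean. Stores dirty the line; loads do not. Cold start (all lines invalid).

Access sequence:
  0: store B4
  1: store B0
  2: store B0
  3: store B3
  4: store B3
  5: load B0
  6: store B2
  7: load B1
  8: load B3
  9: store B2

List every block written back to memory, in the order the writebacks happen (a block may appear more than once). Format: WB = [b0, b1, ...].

0: W B4 -> L1 miss  d=D]
1: W B0 -> L0 miss  d=D]
2: W B0 -> L0 hit  d=D]
3: W B3 -> L0 miss wb->B0  d=D]
4: W B3 -> L0 hit  d=D]
5: R B0 -> L0 miss wb->B3  d=-]
6: W B2 -> L2 miss  d=D]
7: R B1 -> L1 miss wb->B4  d=-]
8: R B3 -> L0 miss  d=-]
9: W B2 -> L2 hit  d=D]

WB = [0, 3, 4]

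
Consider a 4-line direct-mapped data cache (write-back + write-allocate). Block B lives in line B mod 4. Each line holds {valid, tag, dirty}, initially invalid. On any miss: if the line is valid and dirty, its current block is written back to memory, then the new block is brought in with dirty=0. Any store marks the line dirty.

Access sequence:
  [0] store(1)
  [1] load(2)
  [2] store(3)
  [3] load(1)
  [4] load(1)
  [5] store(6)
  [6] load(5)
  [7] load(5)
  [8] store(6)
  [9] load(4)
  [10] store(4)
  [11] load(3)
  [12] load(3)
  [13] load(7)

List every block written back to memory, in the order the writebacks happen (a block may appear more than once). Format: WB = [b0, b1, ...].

0: W B1 -> L1 miss  d=D]
1: R B2 -> L2 miss  d=-]
2: W B3 -> L3 miss  d=D]
3: R B1 -> L1 hit  d=D]
4: R B1 -> L1 hit  d=D]
5: W B6 -> L2 miss  d=D]
6: R B5 -> L1 miss wb->B1  d=-]
7: R B5 -> L1 hit  d=-]
8: W B6 -> L2 hit  d=D]
9: R B4 -> L0 miss  d=-]
10: W B4 -> L0 hit  d=D]
11: R B3 -> L3 hit  d=D]
12: R B3 -> L3 hit  d=D]
13: R B7 -> L3 miss wb->B3  d=-]

WB = [1, 3]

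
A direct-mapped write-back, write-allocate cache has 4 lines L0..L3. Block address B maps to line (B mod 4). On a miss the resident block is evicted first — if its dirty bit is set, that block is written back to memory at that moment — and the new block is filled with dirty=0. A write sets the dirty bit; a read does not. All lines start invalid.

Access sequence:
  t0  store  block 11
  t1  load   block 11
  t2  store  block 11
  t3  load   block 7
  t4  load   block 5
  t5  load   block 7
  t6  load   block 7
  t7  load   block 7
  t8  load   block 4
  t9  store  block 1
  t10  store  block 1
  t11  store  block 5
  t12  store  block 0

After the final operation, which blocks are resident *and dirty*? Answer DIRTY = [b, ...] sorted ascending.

  0 | W B11 → L3 miss [D]
  1 | R B11 → L3 hit [D]
  2 | W B11 → L3 hit [D]
  3 | R B7 → L3 miss wb→B11 [-]
  4 | R B5 → L1 miss [-]
  5 | R B7 → L3 hit [-]
  6 | R B7 → L3 hit [-]
  7 | R B7 → L3 hit [-]
  8 | R B4 → L0 miss [-]
  9 | W B1 → L1 miss [D]
  10 | W B1 → L1 hit [D]
  11 | W B5 → L1 miss wb→B1 [D]
  12 | W B0 → L0 miss [D]

DIRTY = [0, 5]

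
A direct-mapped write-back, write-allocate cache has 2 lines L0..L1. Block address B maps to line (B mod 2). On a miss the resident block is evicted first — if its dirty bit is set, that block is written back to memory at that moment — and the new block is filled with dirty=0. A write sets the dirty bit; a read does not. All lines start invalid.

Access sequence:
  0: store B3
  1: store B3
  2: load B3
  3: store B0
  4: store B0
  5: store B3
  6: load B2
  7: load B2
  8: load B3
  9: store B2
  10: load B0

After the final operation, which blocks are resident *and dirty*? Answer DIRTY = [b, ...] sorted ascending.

  0 | W B3 → L1 miss [D]
  1 | W B3 → L1 hit [D]
  2 | R B3 → L1 hit [D]
  3 | W B0 → L0 miss [D]
  4 | W B0 → L0 hit [D]
  5 | W B3 → L1 hit [D]
  6 | R B2 → L0 miss wb→B0 [-]
  7 | R B2 → L0 hit [-]
  8 | R B3 → L1 hit [D]
  9 | W B2 → L0 hit [D]
  10 | R B0 → L0 miss wb→B2 [-]

DIRTY = [3]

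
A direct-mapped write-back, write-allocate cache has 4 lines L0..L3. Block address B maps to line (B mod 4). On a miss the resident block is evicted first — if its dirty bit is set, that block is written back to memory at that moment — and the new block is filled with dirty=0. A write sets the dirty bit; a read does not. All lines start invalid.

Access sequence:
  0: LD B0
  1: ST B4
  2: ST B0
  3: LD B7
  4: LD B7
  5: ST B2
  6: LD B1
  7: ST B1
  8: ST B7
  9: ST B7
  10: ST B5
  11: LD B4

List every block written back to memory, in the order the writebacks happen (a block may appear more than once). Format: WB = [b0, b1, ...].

0: R B0 -> L0 miss  d=-]
1: W B4 -> L0 miss  d=D]
2: W B0 -> L0 miss wb->B4  d=D]
3: R B7 -> L3 miss  d=-]
4: R B7 -> L3 hit  d=-]
5: W B2 -> L2 miss  d=D]
6: R B1 -> L1 miss  d=-]
7: W B1 -> L1 hit  d=D]
8: W B7 -> L3 hit  d=D]
9: W B7 -> L3 hit  d=D]
10: W B5 -> L1 miss wb->B1  d=D]
11: R B4 -> L0 miss wb->B0  d=-]

WB = [4, 1, 0]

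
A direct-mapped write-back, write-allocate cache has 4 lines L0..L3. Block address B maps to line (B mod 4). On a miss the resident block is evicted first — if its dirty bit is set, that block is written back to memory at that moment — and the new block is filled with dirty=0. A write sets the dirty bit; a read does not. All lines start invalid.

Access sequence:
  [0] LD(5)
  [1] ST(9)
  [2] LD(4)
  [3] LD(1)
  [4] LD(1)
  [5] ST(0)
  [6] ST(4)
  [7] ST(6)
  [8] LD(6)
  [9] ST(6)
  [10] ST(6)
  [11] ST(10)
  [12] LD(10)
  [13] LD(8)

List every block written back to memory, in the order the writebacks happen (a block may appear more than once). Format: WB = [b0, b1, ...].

WB = [9, 0, 6, 4]

0: R B5 -> L1 miss  d=-]
1: W B9 -> L1 miss  d=D]
2: R B4 -> L0 miss  d=-]
3: R B1 -> L1 miss wb->B9  d=-]
4: R B1 -> L1 hit  d=-]
5: W B0 -> L0 miss  d=D]
6: W B4 -> L0 miss wb->B0  d=D]
7: W B6 -> L2 miss  d=D]
8: R B6 -> L2 hit  d=D]
9: W B6 -> L2 hit  d=D]
10: W B6 -> L2 hit  d=D]
11: W B10 -> L2 miss wb->B6  d=D]
12: R B10 -> L2 hit  d=D]
13: R B8 -> L0 miss wb->B4  d=-]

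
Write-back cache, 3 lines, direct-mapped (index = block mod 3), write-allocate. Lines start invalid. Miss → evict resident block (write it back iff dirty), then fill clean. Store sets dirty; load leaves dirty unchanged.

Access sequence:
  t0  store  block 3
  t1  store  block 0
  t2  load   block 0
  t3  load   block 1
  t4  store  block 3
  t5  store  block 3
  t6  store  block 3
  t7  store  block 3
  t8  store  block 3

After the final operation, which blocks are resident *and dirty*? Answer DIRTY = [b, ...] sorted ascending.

DIRTY = [3]

  0 | W B3 → L0 miss [D]
  1 | W B0 → L0 miss wb→B3 [D]
  2 | R B0 → L0 hit [D]
  3 | R B1 → L1 miss [-]
  4 | W B3 → L0 miss wb→B0 [D]
  5 | W B3 → L0 hit [D]
  6 | W B3 → L0 hit [D]
  7 | W B3 → L0 hit [D]
  8 | W B3 → L0 hit [D]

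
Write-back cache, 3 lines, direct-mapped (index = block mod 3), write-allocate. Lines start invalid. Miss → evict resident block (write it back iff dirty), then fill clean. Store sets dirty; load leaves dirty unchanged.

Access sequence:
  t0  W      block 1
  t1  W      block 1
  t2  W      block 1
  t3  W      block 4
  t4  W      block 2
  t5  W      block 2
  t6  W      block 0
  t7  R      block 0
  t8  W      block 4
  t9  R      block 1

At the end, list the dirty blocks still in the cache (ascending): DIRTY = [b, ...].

DIRTY = [0, 2]

  0 | W B1 → L1 miss [D]
  1 | W B1 → L1 hit [D]
  2 | W B1 → L1 hit [D]
  3 | W B4 → L1 miss wb→B1 [D]
  4 | W B2 → L2 miss [D]
  5 | W B2 → L2 hit [D]
  6 | W B0 → L0 miss [D]
  7 | R B0 → L0 hit [D]
  8 | W B4 → L1 hit [D]
  9 | R B1 → L1 miss wb→B4 [-]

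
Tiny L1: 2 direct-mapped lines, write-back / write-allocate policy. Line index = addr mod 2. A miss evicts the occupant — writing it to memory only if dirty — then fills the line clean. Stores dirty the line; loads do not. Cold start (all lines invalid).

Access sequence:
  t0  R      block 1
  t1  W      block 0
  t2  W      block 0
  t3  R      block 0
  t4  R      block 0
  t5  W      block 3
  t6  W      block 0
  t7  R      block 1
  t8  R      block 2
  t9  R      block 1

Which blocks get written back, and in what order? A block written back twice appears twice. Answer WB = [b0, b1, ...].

0: R B1 -> L1 miss  d=-]
1: W B0 -> L0 miss  d=D]
2: W B0 -> L0 hit  d=D]
3: R B0 -> L0 hit  d=D]
4: R B0 -> L0 hit  d=D]
5: W B3 -> L1 miss  d=D]
6: W B0 -> L0 hit  d=D]
7: R B1 -> L1 miss wb->B3  d=-]
8: R B2 -> L0 miss wb->B0  d=-]
9: R B1 -> L1 hit  d=-]

WB = [3, 0]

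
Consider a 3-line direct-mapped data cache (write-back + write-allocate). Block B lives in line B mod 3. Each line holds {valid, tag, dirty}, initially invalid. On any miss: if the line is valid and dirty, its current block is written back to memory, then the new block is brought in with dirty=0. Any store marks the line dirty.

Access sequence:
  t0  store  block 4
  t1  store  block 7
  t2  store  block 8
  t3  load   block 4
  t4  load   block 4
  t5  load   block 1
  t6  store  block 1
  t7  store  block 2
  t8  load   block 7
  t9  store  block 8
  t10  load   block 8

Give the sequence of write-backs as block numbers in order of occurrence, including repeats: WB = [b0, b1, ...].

  0 | W B4 → L1 miss [D]
  1 | W B7 → L1 miss wb→B4 [D]
  2 | W B8 → L2 miss [D]
  3 | R B4 → L1 miss wb→B7 [-]
  4 | R B4 → L1 hit [-]
  5 | R B1 → L1 miss [-]
  6 | W B1 → L1 hit [D]
  7 | W B2 → L2 miss wb→B8 [D]
  8 | R B7 → L1 miss wb→B1 [-]
  9 | W B8 → L2 miss wb→B2 [D]
  10 | R B8 → L2 hit [D]

WB = [4, 7, 8, 1, 2]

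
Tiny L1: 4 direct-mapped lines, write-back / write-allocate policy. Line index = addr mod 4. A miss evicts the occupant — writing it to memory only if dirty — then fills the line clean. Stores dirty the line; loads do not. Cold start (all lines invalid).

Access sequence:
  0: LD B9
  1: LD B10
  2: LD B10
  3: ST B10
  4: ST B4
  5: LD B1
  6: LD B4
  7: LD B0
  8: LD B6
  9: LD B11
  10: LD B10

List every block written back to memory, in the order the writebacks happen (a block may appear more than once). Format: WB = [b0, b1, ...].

WB = [4, 10]

0: R B9 -> L1 miss  d=-]
1: R B10 -> L2 miss  d=-]
2: R B10 -> L2 hit  d=-]
3: W B10 -> L2 hit  d=D]
4: W B4 -> L0 miss  d=D]
5: R B1 -> L1 miss  d=-]
6: R B4 -> L0 hit  d=D]
7: R B0 -> L0 miss wb->B4  d=-]
8: R B6 -> L2 miss wb->B10  d=-]
9: R B11 -> L3 miss  d=-]
10: R B10 -> L2 miss  d=-]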